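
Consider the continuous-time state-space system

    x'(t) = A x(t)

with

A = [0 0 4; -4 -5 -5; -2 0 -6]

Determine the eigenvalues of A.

-5, -4, -2

det(sI - A) = s^3 - (tr A)s^2 + (M11 + M22 + M33)s - det A, where Mii is the 2×2 principal minor of A obtained by deleting row i and column i.
tr A = 0 + (-5) + (-6) = -11; M11 = (-5)·(-6) - (-5)·0 = 30 - 0 = 30; M22 = 0·(-6) - 4·(-2) = 0 - (-8) = 8; M33 = 0·(-5) - 0·(-4) = 0 - 0 = 0; sum of minors = 38.
det A = 0·((-5)·(-6) - (-5)·0) - 0·((-4)·(-6) - (-5)·(-2)) + 4·((-4)·0 - (-5)·(-2)) = 0·30 - 0·14 + 4·(-10) = -40.
So p(s) = det(sI - A) = s^3 + 11s^2 + 38s + 40.
Rational-root test: any integer root divides 40. Testing small divisors, s = -2 works: p(-2) = -8 + 44 + (-76) + 40 = 0, so (s + 2) is a factor.
Dividing, p(s) = (s + 2)(s^2 + 9s + 20).
Factor s^2 + 9s + 20: two numbers with sum -9 and product 20 are -4 and -5, so s^2 + 9s + 20 = (s + 4)(s + 5).
Hence p(s) = (s + 2) (s + 4) (s + 5), with roots -5, -4, -2.
All eigenvalues have negative real part, so the system is asymptotically stable.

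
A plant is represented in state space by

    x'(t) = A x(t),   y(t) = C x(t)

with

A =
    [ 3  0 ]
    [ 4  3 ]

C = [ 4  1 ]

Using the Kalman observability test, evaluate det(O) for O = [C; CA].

-4

CA = [[16, 3]]
Observability matrix O = [C; CA] = [[4, 1], [16, 3]]
det(O) = 4·3 - 1·16 = 12 - 16 = -4
Since det(O) ≠ 0, rank(O) = 2 and the system is completely observable.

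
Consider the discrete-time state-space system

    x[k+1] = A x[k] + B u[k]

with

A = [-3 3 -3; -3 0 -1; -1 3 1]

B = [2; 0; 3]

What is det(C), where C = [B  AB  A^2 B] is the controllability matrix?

AB = [[-15], [-9], [1]]
A^2B = [[15], [44], [-11]]
Controllability matrix C = [B  AB  A^2B] = [[2, -15, 15], [0, -9, 44], [3, 1, -11]]
Expanding along the first row, det(C) = 2·((-9)·(-11) - 44·1) - (-15)·(0·(-11) - 44·3) + 15·(0·1 - (-9)·3) = 2·55 - (-15)·(-132) + 15·27 = -1465
Since det(C) ≠ 0, rank(C) = 3 and the system is completely controllable.

-1465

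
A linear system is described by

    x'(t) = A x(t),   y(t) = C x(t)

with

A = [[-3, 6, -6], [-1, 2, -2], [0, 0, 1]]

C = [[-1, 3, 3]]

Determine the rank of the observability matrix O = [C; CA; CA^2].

2

CA = [[0, 0, 3]]
CA^2 = [[0, 0, 3]]
Observability matrix O = [C; CA; CA^2] = [[-1, 3, 3], [0, 0, 3], [0, 0, 3]]
The columns c1, c2, c3 of O are linearly dependent: 3·c1 + c2 = 0 (check each entry), so rank(O) ≤ 2.
The 2×2 minor from rows 1, 2, columns 1, 3 is (-1)·3 - 3·0 = -3 - 0 = -3 ≠ 0, so rank(O) = 2.
rank(O) = 2 < n = 3, so the pair (A, C) is not completely observable.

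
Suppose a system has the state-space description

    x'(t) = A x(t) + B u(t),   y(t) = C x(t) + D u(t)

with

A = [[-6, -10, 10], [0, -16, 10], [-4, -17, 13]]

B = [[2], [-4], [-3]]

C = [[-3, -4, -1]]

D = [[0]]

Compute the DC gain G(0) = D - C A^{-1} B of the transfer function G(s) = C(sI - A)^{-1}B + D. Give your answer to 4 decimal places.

74.0000

G(0) = C(-A)^{-1}B + D = -C A^{-1} B + D.
det A = -12, so A^{-1} = (1/-12)·adj(A) = [[19/6, 10/3, -5], [10/3, 19/6, -5], [16/3, 31/6, -8]]
A^{-1} B = [8, 9, 14]^T
C A^{-1} B = -74
G(0) = D - C A^{-1} B = 0 - (-74) = 74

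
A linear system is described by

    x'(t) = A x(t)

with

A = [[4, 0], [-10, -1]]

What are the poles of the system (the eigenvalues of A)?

-1, 4

det(sI - A) = s^2 - (tr A)s + det A, with tr A = 4 + (-1) = 3 and det A = 4·(-1) - 0·(-10) = -4 - 0 = -4.
So p(s) = det(sI - A) = s^2 - 3s - 4.
Factor s^2 - 3s - 4: two numbers with sum 3 and product -4 are 4 and -1, so s^2 - 3s - 4 = (s - 4)(s + 1).
Hence p(s) = (s - 4) (s + 1), with roots -1, 4.
At least one eigenvalue has non-negative real part, so the system is not asymptotically stable.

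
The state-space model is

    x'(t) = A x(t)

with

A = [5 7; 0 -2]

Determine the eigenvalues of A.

det(sI - A) = s^2 - (tr A)s + det A, with tr A = 5 + (-2) = 3 and det A = 5·(-2) - 7·0 = -10 - 0 = -10.
So p(s) = det(sI - A) = s^2 - 3s - 10.
Factor s^2 - 3s - 10: two numbers with sum 3 and product -10 are 5 and -2, so s^2 - 3s - 10 = (s - 5)(s + 2).
Hence p(s) = (s - 5) (s + 2), with roots -2, 5.
At least one eigenvalue has non-negative real part, so the system is not asymptotically stable.

-2, 5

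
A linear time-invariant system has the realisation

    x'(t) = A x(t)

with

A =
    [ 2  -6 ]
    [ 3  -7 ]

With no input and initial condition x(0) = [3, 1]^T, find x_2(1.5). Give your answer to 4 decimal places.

0.4438

det(sI - A) = s^2 - (tr A)s + det A, with tr A = 2 + (-7) = -5 and det A = 2·(-7) - (-6)·3 = -14 - (-18) = 4.
So p(s) = det(sI - A) = s^2 + 5s + 4.
Factor s^2 + 5s + 4: two numbers with sum -5 and product 4 are -1 and -4, so s^2 + 5s + 4 = (s + 1)(s + 4).
Hence p(s) = (s + 1) (s + 4), with roots -4, -1.
The eigenvalues -4, -1 are distinct and real, so A is diagonalisable and x(t) = e^{At} x(0) = V diag(e^{λ_i t}) V^{-1} x(0), where the columns of V are the eigenvectors.
λ = -4: A - (-4)I = [[6, -6], [3, -3]]. Row 1 gives 6·v1 + (-6)·v2 = 0, so take v_1 = [1, 1]^T.
λ = -1: A - (-1)I = [[3, -6], [3, -6]]. Row 1 gives 3·v1 + (-6)·v2 = 0, so take v_2 = [2, 1]^T.
V = [v_1 v_2] = [[1, 2], [1, 1]] has det V = -1, so V^{-1} = adj(V)/det V = [[-1, 2], [1, -1]].
Modal coordinates z(0) = V^{-1} x(0): (-1)·3 + 2·1 = -1; 1·3 + (-1)·1 = 2; so z(0) = [-1, 2]^T.
x_2(t) = Σ_i (v_i)_2 · z_i(0) · e^{λ_i t} (row 2 of V times the modal terms).
x_2(1.5) = 1·(-1)·e^{-4·1.5} + 1·2·e^{-1·1.5} = (-1)·0.002479 + 2·0.223130 = 0.4438.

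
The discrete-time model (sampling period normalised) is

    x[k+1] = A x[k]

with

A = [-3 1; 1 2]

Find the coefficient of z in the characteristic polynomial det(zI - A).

1

For a 2×2 matrix, det(zI - A) = z^2 - (tr A)z + det A.
tr A = -1, det A = -7.
So p(z) = z^2 + z - 7.
The coefficient of z is 1.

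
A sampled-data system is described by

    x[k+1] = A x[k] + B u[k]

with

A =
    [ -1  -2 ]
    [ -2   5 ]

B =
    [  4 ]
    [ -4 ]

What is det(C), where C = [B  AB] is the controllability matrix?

-96

AB = [[4], [-28]]
Controllability matrix C = [B  AB] = [[4, 4], [-4, -28]]
det(C) = 4·(-28) - 4·(-4) = -112 - (-16) = -96
Since det(C) ≠ 0, rank(C) = 2 and the system is completely controllable.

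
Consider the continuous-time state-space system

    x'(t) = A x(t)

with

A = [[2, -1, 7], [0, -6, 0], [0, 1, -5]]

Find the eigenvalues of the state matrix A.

-6, -5, 2

det(sI - A) = s^3 - (tr A)s^2 + (M11 + M22 + M33)s - det A, where Mii is the 2×2 principal minor of A obtained by deleting row i and column i.
tr A = 2 + (-6) + (-5) = -9; M11 = (-6)·(-5) - 0·1 = 30 - 0 = 30; M22 = 2·(-5) - 7·0 = -10 - 0 = -10; M33 = 2·(-6) - (-1)·0 = -12 - 0 = -12; sum of minors = 8.
det A = 2·((-6)·(-5) - 0·1) - (-1)·(0·(-5) - 0·0) + 7·(0·1 - (-6)·0) = 2·30 - (-1)·0 + 7·0 = 60.
So p(s) = det(sI - A) = s^3 + 9s^2 + 8s - 60.
Rational-root test: any integer root divides -60. Testing small divisors, s = 2 works: p(2) = 8 + 36 + 16 + (-60) = 0, so (s - 2) is a factor.
Dividing, p(s) = (s - 2)(s^2 + 11s + 30).
Factor s^2 + 11s + 30: two numbers with sum -11 and product 30 are -5 and -6, so s^2 + 11s + 30 = (s + 5)(s + 6).
Hence p(s) = (s - 2) (s + 5) (s + 6), with roots -6, -5, 2.
At least one eigenvalue has non-negative real part, so the system is not asymptotically stable.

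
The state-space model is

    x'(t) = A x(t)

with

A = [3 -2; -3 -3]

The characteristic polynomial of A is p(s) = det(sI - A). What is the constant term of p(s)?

For a 2×2 matrix, det(sI - A) = s^2 - (tr A)s + det A.
tr A = 0, det A = -15.
So p(s) = s^2 - 15.
The constant term is -15.

-15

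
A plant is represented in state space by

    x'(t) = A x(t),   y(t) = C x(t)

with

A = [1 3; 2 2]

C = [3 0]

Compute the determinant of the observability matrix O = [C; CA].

27

CA = [[3, 9]]
Observability matrix O = [C; CA] = [[3, 0], [3, 9]]
det(O) = 3·9 - 0·3 = 27 - 0 = 27
Since det(O) ≠ 0, rank(O) = 2 and the system is completely observable.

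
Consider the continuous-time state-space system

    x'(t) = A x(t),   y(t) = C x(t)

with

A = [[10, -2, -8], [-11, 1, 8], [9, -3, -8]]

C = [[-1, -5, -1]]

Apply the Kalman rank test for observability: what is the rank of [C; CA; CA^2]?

2

CA = [[36, 0, -24]]
CA^2 = [[144, 0, -96]]
Observability matrix O = [C; CA; CA^2] = [[-1, -5, -1], [36, 0, -24], [144, 0, -96]]
The columns c1, c2, c3 of O are linearly dependent: 2·c1 - c2 + 3·c3 = 0 (check each entry), so rank(O) ≤ 2.
The 2×2 minor from rows 1, 2, columns 1, 2 is (-1)·0 - (-5)·36 = 0 - (-180) = 180 ≠ 0, so rank(O) = 2.
rank(O) = 2 < n = 3, so the pair (A, C) is not completely observable.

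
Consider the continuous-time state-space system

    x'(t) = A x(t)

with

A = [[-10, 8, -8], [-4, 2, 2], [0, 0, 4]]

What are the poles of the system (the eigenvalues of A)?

-6, -2, 4

det(sI - A) = s^3 - (tr A)s^2 + (M11 + M22 + M33)s - det A, where Mii is the 2×2 principal minor of A obtained by deleting row i and column i.
tr A = (-10) + 2 + 4 = -4; M11 = 2·4 - 2·0 = 8 - 0 = 8; M22 = (-10)·4 - (-8)·0 = -40 - 0 = -40; M33 = (-10)·2 - 8·(-4) = -20 - (-32) = 12; sum of minors = -20.
det A = (-10)·(2·4 - 2·0) - 8·((-4)·4 - 2·0) + (-8)·((-4)·0 - 2·0) = (-10)·8 - 8·(-16) + (-8)·0 = 48.
So p(s) = det(sI - A) = s^3 + 4s^2 - 20s - 48.
Rational-root test: any integer root divides -48. Testing small divisors, s = -2 works: p(-2) = -8 + 16 + 40 + (-48) = 0, so (s + 2) is a factor.
Dividing, p(s) = (s + 2)(s^2 + 2s - 24).
Factor s^2 + 2s - 24: two numbers with sum -2 and product -24 are 4 and -6, so s^2 + 2s - 24 = (s - 4)(s + 6).
Hence p(s) = (s - 4) (s + 2) (s + 6), with roots -6, -2, 4.
At least one eigenvalue has non-negative real part, so the system is not asymptotically stable.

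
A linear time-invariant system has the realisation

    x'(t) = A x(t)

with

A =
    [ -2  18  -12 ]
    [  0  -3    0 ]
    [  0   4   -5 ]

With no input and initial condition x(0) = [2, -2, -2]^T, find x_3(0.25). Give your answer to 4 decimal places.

-1.3165

det(sI - A) = s^3 - (tr A)s^2 + (M11 + M22 + M33)s - det A, where Mii is the 2×2 principal minor of A obtained by deleting row i and column i.
tr A = (-2) + (-3) + (-5) = -10; M11 = (-3)·(-5) - 0·4 = 15 - 0 = 15; M22 = (-2)·(-5) - (-12)·0 = 10 - 0 = 10; M33 = (-2)·(-3) - 18·0 = 6 - 0 = 6; sum of minors = 31.
det A = (-2)·((-3)·(-5) - 0·4) - 18·(0·(-5) - 0·0) + (-12)·(0·4 - (-3)·0) = (-2)·15 - 18·0 + (-12)·0 = -30.
So p(s) = det(sI - A) = s^3 + 10s^2 + 31s + 30.
Rational-root test: any integer root divides 30. Testing small divisors, s = -2 works: p(-2) = -8 + 40 + (-62) + 30 = 0, so (s + 2) is a factor.
Dividing, p(s) = (s + 2)(s^2 + 8s + 15).
Factor s^2 + 8s + 15: two numbers with sum -8 and product 15 are -3 and -5, so s^2 + 8s + 15 = (s + 3)(s + 5).
Hence p(s) = (s + 2) (s + 3) (s + 5), with roots -5, -3, -2.
The eigenvalues -5, -3, -2 are distinct and real, so A is diagonalisable and x(t) = e^{At} x(0) = V diag(e^{λ_i t}) V^{-1} x(0), where the columns of V are the eigenvectors.
λ = -5: A - (-5)I = [[3, 18, -12], [0, 2, 0], [0, 4, 0]]. v must be orthogonal to every row; (row 1) × (row 2) = [24, 0, 6], so take v_1 = [4, 0, 1]^T.
λ = -3: A - (-3)I = [[1, 18, -12], [0, 0, 0], [0, 4, -2]]. v must be orthogonal to every row; (row 1) × (row 3) = [12, 2, 4], so take v_2 = [6, 1, 2]^T.
λ = -2: A - (-2)I = [[0, 18, -12], [0, -1, 0], [0, 4, -3]]. v must be orthogonal to every row; (row 1) × (row 2) = [-12, 0, 0], so take v_3 = [1, 0, 0]^T.
V = [v_1 v_2 v_3] = [[4, 6, 1], [0, 1, 0], [1, 2, 0]] has det V = -1, so V^{-1} = adj(V)/det V = [[0, -2, 1], [0, 1, 0], [1, 2, -4]].
Modal coordinates z(0) = V^{-1} x(0): 0·2 + (-2)·(-2) + 1·(-2) = 2; 0·2 + 1·(-2) + 0·(-2) = -2; 1·2 + 2·(-2) + (-4)·(-2) = 6; so z(0) = [2, -2, 6]^T.
x_3(t) = Σ_i (v_i)_3 · z_i(0) · e^{λ_i t} (row 3 of V times the modal terms).
x_3(0.25) = 1·2·e^{-5·0.25} + 2·(-2)·e^{-3·0.25} + 0·6·e^{-2·0.25} = 2·0.286505 + (-4)·0.472367 + 0·0.606531 = -1.3165.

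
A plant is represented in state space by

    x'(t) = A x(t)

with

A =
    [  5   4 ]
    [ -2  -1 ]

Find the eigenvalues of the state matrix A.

1, 3

det(sI - A) = s^2 - (tr A)s + det A, with tr A = 5 + (-1) = 4 and det A = 5·(-1) - 4·(-2) = -5 - (-8) = 3.
So p(s) = det(sI - A) = s^2 - 4s + 3.
Factor s^2 - 4s + 3: two numbers with sum 4 and product 3 are 3 and 1, so s^2 - 4s + 3 = (s - 3)(s - 1).
Hence p(s) = (s - 3) (s - 1), with roots 1, 3.
At least one eigenvalue has non-negative real part, so the system is not asymptotically stable.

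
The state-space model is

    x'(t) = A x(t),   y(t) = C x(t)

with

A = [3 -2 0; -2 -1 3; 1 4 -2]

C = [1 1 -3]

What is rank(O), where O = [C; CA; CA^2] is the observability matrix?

3

CA = [[-2, -15, 9]]
CA^2 = [[33, 55, -63]]
Observability matrix O = [C; CA; CA^2] = [[1, 1, -3], [-2, -15, 9], [33, 55, -63]]
det(O) = 1·((-15)·(-63) - 9·55) - 1·((-2)·(-63) - 9·33) + (-3)·((-2)·55 - (-15)·33) = 1·450 - 1·(-171) + (-3)·385 = -534 ≠ 0, so rank(O) = 3.
rank(O) = 3 = n, so the pair (A, C) is completely observable.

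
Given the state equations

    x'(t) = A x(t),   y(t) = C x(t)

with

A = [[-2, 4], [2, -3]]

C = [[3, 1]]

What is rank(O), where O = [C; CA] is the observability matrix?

CA = [[-4, 9]]
Observability matrix O = [C; CA] = [[3, 1], [-4, 9]]
det(O) = 3·9 - 1·(-4) = 27 - (-4) = 31 ≠ 0, so rank(O) = 2.
rank(O) = 2 = n, so the pair (A, C) is completely observable.

2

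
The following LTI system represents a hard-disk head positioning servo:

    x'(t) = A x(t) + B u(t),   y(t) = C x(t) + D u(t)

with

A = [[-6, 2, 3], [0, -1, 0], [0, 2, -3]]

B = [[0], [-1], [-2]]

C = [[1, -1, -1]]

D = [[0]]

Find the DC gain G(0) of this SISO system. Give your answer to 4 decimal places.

1.3333

G(0) = C(-A)^{-1}B + D = -C A^{-1} B + D.
det A = -18, so A^{-1} = (1/-18)·adj(A) = [[-1/6, -2/3, -1/6], [0, -1, 0], [0, -2/3, -1/3]]
A^{-1} B = [1, 1, 4/3]^T
C A^{-1} B = -4/3
G(0) = D - C A^{-1} B = 0 - (-4/3) = 4/3 ≈ 1.3333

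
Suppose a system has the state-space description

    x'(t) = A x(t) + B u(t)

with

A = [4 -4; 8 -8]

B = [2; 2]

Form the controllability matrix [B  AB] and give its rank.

1

AB = [[0], [0]]
Controllability matrix C = [B  AB] = [[2, 0], [2, 0]]
Every column of C is a scalar multiple of column 1 = [2, 2] (multipliers 1, 0), so the columns span a one-dimensional space.
C ≠ 0, hence rank(C) = 1.
rank(C) = 1 < n = 2, so the pair (A, B) is not completely controllable.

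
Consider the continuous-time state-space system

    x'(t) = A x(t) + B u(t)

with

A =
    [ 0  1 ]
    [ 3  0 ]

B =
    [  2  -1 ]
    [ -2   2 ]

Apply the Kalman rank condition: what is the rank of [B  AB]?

AB = [[-2, 2], [6, -3]]
Controllability matrix C = [B  AB] = [[2, -1, -2, 2], [-2, 2, 6, -3]]
Take the 2×2 submatrix of C formed by columns 1, 2: [[2, -1], [-2, 2]]. Its determinant is 2·2 - (-1)·(-2) = 4 - 2 = 2 ≠ 0.
So rank(C) ≥ 2; since C has 2 rows, rank(C) = 2.
rank(C) = 2 = n, so the pair (A, B) is completely controllable.

2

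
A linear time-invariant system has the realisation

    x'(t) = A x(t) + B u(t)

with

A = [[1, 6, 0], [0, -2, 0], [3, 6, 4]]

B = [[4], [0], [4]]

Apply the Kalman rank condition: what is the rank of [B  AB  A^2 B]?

AB = [[4], [0], [28]]
A^2B = [[4], [0], [124]]
Controllability matrix C = [B  AB  A^2B] = [[4, 4, 4], [0, 0, 0], [4, 28, 124]]
Row 2 of C is identically zero, so rank(C) ≤ 2.
The 2×2 minor from rows 1, 3, columns 1, 2 is 4·28 - 4·4 = 112 - 16 = 96 ≠ 0, so rank(C) = 2.
rank(C) = 2 < n = 3, so the pair (A, B) is not completely controllable.

2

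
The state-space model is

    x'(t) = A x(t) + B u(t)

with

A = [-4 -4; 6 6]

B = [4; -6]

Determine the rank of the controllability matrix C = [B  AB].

AB = [[8], [-12]]
Controllability matrix C = [B  AB] = [[4, 8], [-6, -12]]
Every column of C is a scalar multiple of column 1 = [4, -6] (multipliers 1, 2), so the columns span a one-dimensional space.
C ≠ 0, hence rank(C) = 1.
rank(C) = 1 < n = 2, so the pair (A, B) is not completely controllable.

1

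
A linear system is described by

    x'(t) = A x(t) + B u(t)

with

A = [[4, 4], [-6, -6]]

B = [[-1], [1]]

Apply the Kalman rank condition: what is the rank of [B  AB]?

AB = [[0], [0]]
Controllability matrix C = [B  AB] = [[-1, 0], [1, 0]]
Every column of C is a scalar multiple of column 1 = [-1, 1] (multipliers 1, 0), so the columns span a one-dimensional space.
C ≠ 0, hence rank(C) = 1.
rank(C) = 1 < n = 2, so the pair (A, B) is not completely controllable.

1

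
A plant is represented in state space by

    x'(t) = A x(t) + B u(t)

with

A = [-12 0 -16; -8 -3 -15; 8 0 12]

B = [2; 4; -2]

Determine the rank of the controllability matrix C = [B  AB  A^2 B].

2

AB = [[8], [2], [-8]]
A^2B = [[32], [50], [-32]]
Controllability matrix C = [B  AB  A^2B] = [[2, 8, 32], [4, 2, 50], [-2, -8, -32]]
The rows r1, r2, r3 of C are linearly dependent: r1 + r3 = 0 (check each entry), so rank(C) ≤ 2.
The 2×2 minor from rows 1, 2, columns 1, 2 is 2·2 - 8·4 = 4 - 32 = -28 ≠ 0, so rank(C) = 2.
rank(C) = 2 < n = 3, so the pair (A, B) is not completely controllable.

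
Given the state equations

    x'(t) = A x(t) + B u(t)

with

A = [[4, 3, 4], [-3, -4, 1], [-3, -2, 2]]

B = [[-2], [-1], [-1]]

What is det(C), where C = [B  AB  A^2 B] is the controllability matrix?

AB = [[-15], [9], [6]]
A^2B = [[-9], [15], [39]]
Controllability matrix C = [B  AB  A^2B] = [[-2, -15, -9], [-1, 9, 15], [-1, 6, 39]]
Expanding along the first row, det(C) = (-2)·(9·39 - 15·6) - (-15)·((-1)·39 - 15·(-1)) + (-9)·((-1)·6 - 9·(-1)) = (-2)·261 - (-15)·(-24) + (-9)·3 = -909
Since det(C) ≠ 0, rank(C) = 3 and the system is completely controllable.

-909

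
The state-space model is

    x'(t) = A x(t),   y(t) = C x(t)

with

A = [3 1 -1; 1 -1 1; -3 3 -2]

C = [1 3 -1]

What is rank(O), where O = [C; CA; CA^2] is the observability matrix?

CA = [[9, -5, 4]]
CA^2 = [[10, 26, -22]]
Observability matrix O = [C; CA; CA^2] = [[1, 3, -1], [9, -5, 4], [10, 26, -22]]
det(O) = 1·((-5)·(-22) - 4·26) - 3·(9·(-22) - 4·10) + (-1)·(9·26 - (-5)·10) = 1·6 - 3·(-238) + (-1)·284 = 436 ≠ 0, so rank(O) = 3.
rank(O) = 3 = n, so the pair (A, C) is completely observable.

3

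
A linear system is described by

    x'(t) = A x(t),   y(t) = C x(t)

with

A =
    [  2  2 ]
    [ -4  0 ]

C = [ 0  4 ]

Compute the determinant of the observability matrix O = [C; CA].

64

CA = [[-16, 0]]
Observability matrix O = [C; CA] = [[0, 4], [-16, 0]]
det(O) = 0·0 - 4·(-16) = 0 - (-64) = 64
Since det(O) ≠ 0, rank(O) = 2 and the system is completely observable.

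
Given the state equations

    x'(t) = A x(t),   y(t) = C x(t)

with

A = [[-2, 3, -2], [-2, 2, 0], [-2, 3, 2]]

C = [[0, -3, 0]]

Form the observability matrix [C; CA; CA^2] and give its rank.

3

CA = [[6, -6, 0]]
CA^2 = [[0, 6, -12]]
Observability matrix O = [C; CA; CA^2] = [[0, -3, 0], [6, -6, 0], [0, 6, -12]]
det(O) = 0·((-6)·(-12) - 0·6) - (-3)·(6·(-12) - 0·0) + 0·(6·6 - (-6)·0) = 0·72 - (-3)·(-72) + 0·36 = -216 ≠ 0, so rank(O) = 3.
rank(O) = 3 = n, so the pair (A, C) is completely observable.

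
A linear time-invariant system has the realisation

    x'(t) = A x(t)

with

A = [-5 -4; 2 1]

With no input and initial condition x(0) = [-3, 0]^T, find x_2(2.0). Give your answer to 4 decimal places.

det(sI - A) = s^2 - (tr A)s + det A, with tr A = (-5) + 1 = -4 and det A = (-5)·1 - (-4)·2 = -5 - (-8) = 3.
So p(s) = det(sI - A) = s^2 + 4s + 3.
Factor s^2 + 4s + 3: two numbers with sum -4 and product 3 are -1 and -3, so s^2 + 4s + 3 = (s + 1)(s + 3).
Hence p(s) = (s + 1) (s + 3), with roots -3, -1.
The eigenvalues -3, -1 are distinct and real, so A is diagonalisable and x(t) = e^{At} x(0) = V diag(e^{λ_i t}) V^{-1} x(0), where the columns of V are the eigenvectors.
λ = -3: A - (-3)I = [[-2, -4], [2, 4]]. Row 1 gives (-2)·v1 + (-4)·v2 = 0, so take v_1 = [-2, 1]^T.
λ = -1: A - (-1)I = [[-4, -4], [2, 2]]. Row 1 gives (-4)·v1 + (-4)·v2 = 0, so take v_2 = [1, -1]^T.
V = [v_1 v_2] = [[-2, 1], [1, -1]] has det V = 1, so V^{-1} = adj(V)/det V = [[-1, -1], [-1, -2]].
Modal coordinates z(0) = V^{-1} x(0): (-1)·(-3) + (-1)·0 = 3; (-1)·(-3) + (-2)·0 = 3; so z(0) = [3, 3]^T.
x_2(t) = Σ_i (v_i)_2 · z_i(0) · e^{λ_i t} (row 2 of V times the modal terms).
x_2(2.0) = 1·3·e^{-3·2.0} + (-1)·3·e^{-1·2.0} = 3·0.002479 + (-3)·0.135335 = -0.3986.

-0.3986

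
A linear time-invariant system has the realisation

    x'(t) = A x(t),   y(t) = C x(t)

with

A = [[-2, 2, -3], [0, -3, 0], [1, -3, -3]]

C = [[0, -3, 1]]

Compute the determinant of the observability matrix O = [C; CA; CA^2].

CA = [[1, 6, -3]]
CA^2 = [[-5, -7, 6]]
Observability matrix O = [C; CA; CA^2] = [[0, -3, 1], [1, 6, -3], [-5, -7, 6]]
Expanding along the first row, det(O) = 0·(6·6 - (-3)·(-7)) - (-3)·(1·6 - (-3)·(-5)) + 1·(1·(-7) - 6·(-5)) = 0·15 - (-3)·(-9) + 1·23 = -4
Since det(O) ≠ 0, rank(O) = 3 and the system is completely observable.

-4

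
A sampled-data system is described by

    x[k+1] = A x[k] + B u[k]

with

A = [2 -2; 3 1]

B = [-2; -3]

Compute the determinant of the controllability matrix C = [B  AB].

24

AB = [[2], [-9]]
Controllability matrix C = [B  AB] = [[-2, 2], [-3, -9]]
det(C) = (-2)·(-9) - 2·(-3) = 18 - (-6) = 24
Since det(C) ≠ 0, rank(C) = 2 and the system is completely controllable.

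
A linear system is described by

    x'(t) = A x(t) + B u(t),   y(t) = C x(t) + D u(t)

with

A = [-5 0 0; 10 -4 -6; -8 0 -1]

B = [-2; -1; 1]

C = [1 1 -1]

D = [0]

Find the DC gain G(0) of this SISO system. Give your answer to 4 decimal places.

G(0) = C(-A)^{-1}B + D = -C A^{-1} B + D.
det A = -20, so A^{-1} = (1/-20)·adj(A) = [[-1/5, 0, 0], [-29/10, -1/4, 3/2], [8/5, 0, -1]]
A^{-1} B = [2/5, 151/20, -21/5]^T
C A^{-1} B = 243/20
G(0) = D - C A^{-1} B = 0 - (243/20) = -243/20 ≈ -12.1500

-12.1500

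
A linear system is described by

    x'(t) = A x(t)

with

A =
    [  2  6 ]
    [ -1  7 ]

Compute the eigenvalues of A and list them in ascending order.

4, 5

det(sI - A) = s^2 - (tr A)s + det A, with tr A = 2 + 7 = 9 and det A = 2·7 - 6·(-1) = 14 - (-6) = 20.
So p(s) = det(sI - A) = s^2 - 9s + 20.
Factor s^2 - 9s + 20: two numbers with sum 9 and product 20 are 5 and 4, so s^2 - 9s + 20 = (s - 5)(s - 4).
Hence p(s) = (s - 5) (s - 4), with roots 4, 5.
At least one eigenvalue has non-negative real part, so the system is not asymptotically stable.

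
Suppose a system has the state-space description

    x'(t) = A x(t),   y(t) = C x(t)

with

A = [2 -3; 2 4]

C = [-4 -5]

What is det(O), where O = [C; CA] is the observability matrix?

CA = [[-18, -8]]
Observability matrix O = [C; CA] = [[-4, -5], [-18, -8]]
det(O) = (-4)·(-8) - (-5)·(-18) = 32 - 90 = -58
Since det(O) ≠ 0, rank(O) = 2 and the system is completely observable.

-58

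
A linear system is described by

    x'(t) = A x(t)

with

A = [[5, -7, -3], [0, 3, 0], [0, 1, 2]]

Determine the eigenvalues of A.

2, 3, 5

det(sI - A) = s^3 - (tr A)s^2 + (M11 + M22 + M33)s - det A, where Mii is the 2×2 principal minor of A obtained by deleting row i and column i.
tr A = 5 + 3 + 2 = 10; M11 = 3·2 - 0·1 = 6 - 0 = 6; M22 = 5·2 - (-3)·0 = 10 - 0 = 10; M33 = 5·3 - (-7)·0 = 15 - 0 = 15; sum of minors = 31.
det A = 5·(3·2 - 0·1) - (-7)·(0·2 - 0·0) + (-3)·(0·1 - 3·0) = 5·6 - (-7)·0 + (-3)·0 = 30.
So p(s) = det(sI - A) = s^3 - 10s^2 + 31s - 30.
Rational-root test: any integer root divides -30. Testing small divisors, s = 2 works: p(2) = 8 + (-40) + 62 + (-30) = 0, so (s - 2) is a factor.
Dividing, p(s) = (s - 2)(s^2 - 8s + 15).
Factor s^2 - 8s + 15: two numbers with sum 8 and product 15 are 5 and 3, so s^2 - 8s + 15 = (s - 5)(s - 3).
Hence p(s) = (s - 5) (s - 3) (s - 2), with roots 2, 3, 5.
At least one eigenvalue has non-negative real part, so the system is not asymptotically stable.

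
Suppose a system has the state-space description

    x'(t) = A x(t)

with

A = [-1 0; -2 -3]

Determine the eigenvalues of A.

det(sI - A) = s^2 - (tr A)s + det A, with tr A = (-1) + (-3) = -4 and det A = (-1)·(-3) - 0·(-2) = 3 - 0 = 3.
So p(s) = det(sI - A) = s^2 + 4s + 3.
Factor s^2 + 4s + 3: two numbers with sum -4 and product 3 are -1 and -3, so s^2 + 4s + 3 = (s + 1)(s + 3).
Hence p(s) = (s + 1) (s + 3), with roots -3, -1.
All eigenvalues have negative real part, so the system is asymptotically stable.

-3, -1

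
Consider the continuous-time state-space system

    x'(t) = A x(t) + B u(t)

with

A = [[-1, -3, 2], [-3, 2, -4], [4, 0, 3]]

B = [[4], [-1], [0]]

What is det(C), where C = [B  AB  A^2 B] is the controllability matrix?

AB = [[-1], [-14], [16]]
A^2B = [[75], [-89], [44]]
Controllability matrix C = [B  AB  A^2B] = [[4, -1, 75], [-1, -14, -89], [0, 16, 44]]
Expanding along the first row, det(C) = 4·((-14)·44 - (-89)·16) - (-1)·((-1)·44 - (-89)·0) + 75·((-1)·16 - (-14)·0) = 4·808 - (-1)·(-44) + 75·(-16) = 1988
Since det(C) ≠ 0, rank(C) = 3 and the system is completely controllable.

1988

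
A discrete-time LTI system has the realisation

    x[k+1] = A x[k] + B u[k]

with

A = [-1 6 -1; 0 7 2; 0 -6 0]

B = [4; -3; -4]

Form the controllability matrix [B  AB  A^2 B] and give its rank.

AB = [[-18], [-29], [18]]
A^2B = [[-174], [-167], [174]]
Controllability matrix C = [B  AB  A^2B] = [[4, -18, -174], [-3, -29, -167], [-4, 18, 174]]
The rows r1, r2, r3 of C are linearly dependent: r1 + r3 = 0 (check each entry), so rank(C) ≤ 2.
The 2×2 minor from rows 1, 2, columns 1, 2 is 4·(-29) - (-18)·(-3) = -116 - 54 = -170 ≠ 0, so rank(C) = 2.
rank(C) = 2 < n = 3, so the pair (A, B) is not completely controllable.

2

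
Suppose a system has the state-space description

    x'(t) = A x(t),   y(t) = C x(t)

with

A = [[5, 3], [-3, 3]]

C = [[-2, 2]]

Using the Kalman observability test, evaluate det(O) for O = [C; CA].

32

CA = [[-16, 0]]
Observability matrix O = [C; CA] = [[-2, 2], [-16, 0]]
det(O) = (-2)·0 - 2·(-16) = 0 - (-32) = 32
Since det(O) ≠ 0, rank(O) = 2 and the system is completely observable.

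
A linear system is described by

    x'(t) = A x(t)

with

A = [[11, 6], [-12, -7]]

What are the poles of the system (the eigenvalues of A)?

det(sI - A) = s^2 - (tr A)s + det A, with tr A = 11 + (-7) = 4 and det A = 11·(-7) - 6·(-12) = -77 - (-72) = -5.
So p(s) = det(sI - A) = s^2 - 4s - 5.
Factor s^2 - 4s - 5: two numbers with sum 4 and product -5 are 5 and -1, so s^2 - 4s - 5 = (s - 5)(s + 1).
Hence p(s) = (s - 5) (s + 1), with roots -1, 5.
At least one eigenvalue has non-negative real part, so the system is not asymptotically stable.

-1, 5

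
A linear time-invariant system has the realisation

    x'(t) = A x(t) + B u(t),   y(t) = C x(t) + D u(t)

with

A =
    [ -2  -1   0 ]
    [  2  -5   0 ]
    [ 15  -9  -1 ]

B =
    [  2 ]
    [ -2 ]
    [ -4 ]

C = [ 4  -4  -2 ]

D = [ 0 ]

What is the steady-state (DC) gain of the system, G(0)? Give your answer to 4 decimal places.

G(0) = C(-A)^{-1}B + D = -C A^{-1} B + D.
det A = -12, so A^{-1} = (1/-12)·adj(A) = [[-5/12, 1/12, 0], [-1/6, -1/6, 0], [-19/4, 11/4, -1]]
A^{-1} B = [-1, 0, -11]^T
C A^{-1} B = 18
G(0) = D - C A^{-1} B = 0 - (18) = -18

-18.0000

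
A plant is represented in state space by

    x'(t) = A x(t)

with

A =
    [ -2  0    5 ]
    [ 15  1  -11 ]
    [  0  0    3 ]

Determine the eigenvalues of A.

det(sI - A) = s^3 - (tr A)s^2 + (M11 + M22 + M33)s - det A, where Mii is the 2×2 principal minor of A obtained by deleting row i and column i.
tr A = (-2) + 1 + 3 = 2; M11 = 1·3 - (-11)·0 = 3 - 0 = 3; M22 = (-2)·3 - 5·0 = -6 - 0 = -6; M33 = (-2)·1 - 0·15 = -2 - 0 = -2; sum of minors = -5.
det A = (-2)·(1·3 - (-11)·0) - 0·(15·3 - (-11)·0) + 5·(15·0 - 1·0) = (-2)·3 - 0·45 + 5·0 = -6.
So p(s) = det(sI - A) = s^3 - 2s^2 - 5s + 6.
Rational-root test: any integer root divides 6. Testing small divisors, s = 1 works: p(1) = 1 + (-2) + (-5) + 6 = 0, so (s - 1) is a factor.
Dividing, p(s) = (s - 1)(s^2 - s - 6).
Factor s^2 - s - 6: two numbers with sum 1 and product -6 are 3 and -2, so s^2 - s - 6 = (s - 3)(s + 2).
Hence p(s) = (s - 3) (s - 1) (s + 2), with roots -2, 1, 3.
At least one eigenvalue has non-negative real part, so the system is not asymptotically stable.

-2, 1, 3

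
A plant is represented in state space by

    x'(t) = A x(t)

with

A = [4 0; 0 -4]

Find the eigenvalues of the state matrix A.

-4, 4

det(sI - A) = s^2 - (tr A)s + det A, with tr A = 4 + (-4) = 0 and det A = 4·(-4) - 0·0 = -16 - 0 = -16.
So p(s) = det(sI - A) = s^2 - 16.
Factor s^2 - 16: two numbers with sum 0 and product -16 are 4 and -4, so s^2 - 16 = (s - 4)(s + 4).
Hence p(s) = (s - 4) (s + 4), with roots -4, 4.
At least one eigenvalue has non-negative real part, so the system is not asymptotically stable.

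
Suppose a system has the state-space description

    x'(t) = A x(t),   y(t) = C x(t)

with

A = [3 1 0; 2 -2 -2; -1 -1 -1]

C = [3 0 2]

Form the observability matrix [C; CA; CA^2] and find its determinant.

CA = [[7, 1, -2]]
CA^2 = [[25, 7, 0]]
Observability matrix O = [C; CA; CA^2] = [[3, 0, 2], [7, 1, -2], [25, 7, 0]]
Expanding along the first row, det(O) = 3·(1·0 - (-2)·7) - 0·(7·0 - (-2)·25) + 2·(7·7 - 1·25) = 3·14 - 0·50 + 2·24 = 90
Since det(O) ≠ 0, rank(O) = 3 and the system is completely observable.

90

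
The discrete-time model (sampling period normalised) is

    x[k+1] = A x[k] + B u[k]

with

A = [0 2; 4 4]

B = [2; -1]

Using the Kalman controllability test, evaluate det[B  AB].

AB = [[-2], [4]]
Controllability matrix C = [B  AB] = [[2, -2], [-1, 4]]
det(C) = 2·4 - (-2)·(-1) = 8 - 2 = 6
Since det(C) ≠ 0, rank(C) = 2 and the system is completely controllable.

6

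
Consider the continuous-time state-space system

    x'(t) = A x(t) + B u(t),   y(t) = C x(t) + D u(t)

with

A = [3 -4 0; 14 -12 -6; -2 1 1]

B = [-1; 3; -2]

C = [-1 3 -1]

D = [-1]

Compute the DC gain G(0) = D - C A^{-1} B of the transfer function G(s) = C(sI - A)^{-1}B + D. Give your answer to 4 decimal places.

G(0) = C(-A)^{-1}B + D = -C A^{-1} B + D.
det A = -10, so A^{-1} = (1/-10)·adj(A) = [[3/5, -2/5, -12/5], [1/5, -3/10, -9/5], [1, -1/2, -2]]
A^{-1} B = [3, 5/2, 3/2]^T
C A^{-1} B = 3
G(0) = D - C A^{-1} B = -1 - (3) = -4

-4.0000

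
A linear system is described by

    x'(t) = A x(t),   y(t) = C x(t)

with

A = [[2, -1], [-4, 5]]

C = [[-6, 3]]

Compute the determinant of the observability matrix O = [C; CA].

-54

CA = [[-24, 21]]
Observability matrix O = [C; CA] = [[-6, 3], [-24, 21]]
det(O) = (-6)·21 - 3·(-24) = -126 - (-72) = -54
Since det(O) ≠ 0, rank(O) = 2 and the system is completely observable.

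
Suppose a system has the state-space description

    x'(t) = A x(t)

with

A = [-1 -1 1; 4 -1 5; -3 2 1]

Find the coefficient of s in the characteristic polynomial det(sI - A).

-4

Expand det(sI - A) for the 3×3 matrix.
p(s) = s^3 + s^2 - 4s - 35.
(Check: constant term = det(-A) = (-1)^3 det A = -35; coefficient of s^2 = -tr A = 1.)
The coefficient of s is -4.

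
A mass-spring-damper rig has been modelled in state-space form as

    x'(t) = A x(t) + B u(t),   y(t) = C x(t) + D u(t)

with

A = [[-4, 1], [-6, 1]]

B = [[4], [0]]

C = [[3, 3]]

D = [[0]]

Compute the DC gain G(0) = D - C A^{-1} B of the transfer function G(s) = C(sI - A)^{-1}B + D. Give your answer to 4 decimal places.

-42.0000

G(0) = C(-A)^{-1}B + D = -C A^{-1} B + D.
det A = 2, so A^{-1} = (1/2)·adj(A) = [[1/2, -1/2], [3, -2]]
A^{-1} B = [2, 12]^T
C A^{-1} B = 42
G(0) = D - C A^{-1} B = 0 - (42) = -42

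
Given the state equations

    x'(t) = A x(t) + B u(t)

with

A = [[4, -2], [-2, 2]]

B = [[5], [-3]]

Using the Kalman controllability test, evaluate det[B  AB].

-2

AB = [[26], [-16]]
Controllability matrix C = [B  AB] = [[5, 26], [-3, -16]]
det(C) = 5·(-16) - 26·(-3) = -80 - (-78) = -2
Since det(C) ≠ 0, rank(C) = 2 and the system is completely controllable.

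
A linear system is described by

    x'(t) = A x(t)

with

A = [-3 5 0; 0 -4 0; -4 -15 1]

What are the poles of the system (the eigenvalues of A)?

-4, -3, 1

det(sI - A) = s^3 - (tr A)s^2 + (M11 + M22 + M33)s - det A, where Mii is the 2×2 principal minor of A obtained by deleting row i and column i.
tr A = (-3) + (-4) + 1 = -6; M11 = (-4)·1 - 0·(-15) = -4 - 0 = -4; M22 = (-3)·1 - 0·(-4) = -3 - 0 = -3; M33 = (-3)·(-4) - 5·0 = 12 - 0 = 12; sum of minors = 5.
det A = (-3)·((-4)·1 - 0·(-15)) - 5·(0·1 - 0·(-4)) + 0·(0·(-15) - (-4)·(-4)) = (-3)·(-4) - 5·0 + 0·(-16) = 12.
So p(s) = det(sI - A) = s^3 + 6s^2 + 5s - 12.
Rational-root test: any integer root divides -12. Testing small divisors, s = 1 works: p(1) = 1 + 6 + 5 + (-12) = 0, so (s - 1) is a factor.
Dividing, p(s) = (s - 1)(s^2 + 7s + 12).
Factor s^2 + 7s + 12: two numbers with sum -7 and product 12 are -3 and -4, so s^2 + 7s + 12 = (s + 3)(s + 4).
Hence p(s) = (s - 1) (s + 3) (s + 4), with roots -4, -3, 1.
At least one eigenvalue has non-negative real part, so the system is not asymptotically stable.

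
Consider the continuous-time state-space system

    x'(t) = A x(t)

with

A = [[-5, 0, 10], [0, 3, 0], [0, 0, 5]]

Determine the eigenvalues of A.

-5, 3, 5

det(sI - A) = s^3 - (tr A)s^2 + (M11 + M22 + M33)s - det A, where Mii is the 2×2 principal minor of A obtained by deleting row i and column i.
tr A = (-5) + 3 + 5 = 3; M11 = 3·5 - 0·0 = 15 - 0 = 15; M22 = (-5)·5 - 10·0 = -25 - 0 = -25; M33 = (-5)·3 - 0·0 = -15 - 0 = -15; sum of minors = -25.
det A = (-5)·(3·5 - 0·0) - 0·(0·5 - 0·0) + 10·(0·0 - 3·0) = (-5)·15 - 0·0 + 10·0 = -75.
So p(s) = det(sI - A) = s^3 - 3s^2 - 25s + 75.
Rational-root test: any integer root divides 75. Testing small divisors, s = 3 works: p(3) = 27 + (-27) + (-75) + 75 = 0, so (s - 3) is a factor.
Dividing, p(s) = (s - 3)(s^2 - 25).
Factor s^2 - 25: two numbers with sum 0 and product -25 are 5 and -5, so s^2 - 25 = (s - 5)(s + 5).
Hence p(s) = (s - 5) (s - 3) (s + 5), with roots -5, 3, 5.
At least one eigenvalue has non-negative real part, so the system is not asymptotically stable.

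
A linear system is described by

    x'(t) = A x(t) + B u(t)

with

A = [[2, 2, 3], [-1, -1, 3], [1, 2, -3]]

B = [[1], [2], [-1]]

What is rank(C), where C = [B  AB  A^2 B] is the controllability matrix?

AB = [[3], [-6], [8]]
A^2B = [[18], [27], [-33]]
Controllability matrix C = [B  AB  A^2B] = [[1, 3, 18], [2, -6, 27], [-1, 8, -33]]
det(C) = 1·((-6)·(-33) - 27·8) - 3·(2·(-33) - 27·(-1)) + 18·(2·8 - (-6)·(-1)) = 1·(-18) - 3·(-39) + 18·10 = 279 ≠ 0, so rank(C) = 3.
rank(C) = 3 = n, so the pair (A, B) is completely controllable.

3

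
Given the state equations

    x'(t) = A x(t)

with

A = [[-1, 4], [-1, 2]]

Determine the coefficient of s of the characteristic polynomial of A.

For a 2×2 matrix, det(sI - A) = s^2 - (tr A)s + det A.
tr A = 1, det A = 2.
So p(s) = s^2 - s + 2.
The coefficient of s is -1.

-1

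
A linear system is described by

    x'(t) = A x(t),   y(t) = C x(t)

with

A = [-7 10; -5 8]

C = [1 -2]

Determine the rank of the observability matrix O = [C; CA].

1

CA = [[3, -6]]
Observability matrix O = [C; CA] = [[1, -2], [3, -6]]
Every row of O is a scalar multiple of row 1 = [1, -2] (multipliers 1, 3), so the rows span a one-dimensional space.
O ≠ 0, hence rank(O) = 1.
rank(O) = 1 < n = 2, so the pair (A, C) is not completely observable.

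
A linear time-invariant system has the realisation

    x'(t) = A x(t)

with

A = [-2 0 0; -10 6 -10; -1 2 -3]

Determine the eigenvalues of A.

-2, 1, 2

det(sI - A) = s^3 - (tr A)s^2 + (M11 + M22 + M33)s - det A, where Mii is the 2×2 principal minor of A obtained by deleting row i and column i.
tr A = (-2) + 6 + (-3) = 1; M11 = 6·(-3) - (-10)·2 = -18 - (-20) = 2; M22 = (-2)·(-3) - 0·(-1) = 6 - 0 = 6; M33 = (-2)·6 - 0·(-10) = -12 - 0 = -12; sum of minors = -4.
det A = (-2)·(6·(-3) - (-10)·2) - 0·((-10)·(-3) - (-10)·(-1)) + 0·((-10)·2 - 6·(-1)) = (-2)·2 - 0·20 + 0·(-14) = -4.
So p(s) = det(sI - A) = s^3 - s^2 - 4s + 4.
Rational-root test: any integer root divides 4. Testing small divisors, s = 1 works: p(1) = 1 + (-1) + (-4) + 4 = 0, so (s - 1) is a factor.
Dividing, p(s) = (s - 1)(s^2 - 4).
Factor s^2 - 4: two numbers with sum 0 and product -4 are 2 and -2, so s^2 - 4 = (s - 2)(s + 2).
Hence p(s) = (s - 2) (s - 1) (s + 2), with roots -2, 1, 2.
At least one eigenvalue has non-negative real part, so the system is not asymptotically stable.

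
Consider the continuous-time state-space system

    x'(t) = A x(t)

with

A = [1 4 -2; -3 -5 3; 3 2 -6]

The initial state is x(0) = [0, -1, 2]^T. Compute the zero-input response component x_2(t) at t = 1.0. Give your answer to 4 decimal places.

0.1224

det(sI - A) = s^3 - (tr A)s^2 + (M11 + M22 + M33)s - det A, where Mii is the 2×2 principal minor of A obtained by deleting row i and column i.
tr A = 1 + (-5) + (-6) = -10; M11 = (-5)·(-6) - 3·2 = 30 - 6 = 24; M22 = 1·(-6) - (-2)·3 = -6 - (-6) = 0; M33 = 1·(-5) - 4·(-3) = -5 - (-12) = 7; sum of minors = 31.
det A = 1·((-5)·(-6) - 3·2) - 4·((-3)·(-6) - 3·3) + (-2)·((-3)·2 - (-5)·3) = 1·24 - 4·9 + (-2)·9 = -30.
So p(s) = det(sI - A) = s^3 + 10s^2 + 31s + 30.
Rational-root test: any integer root divides 30. Testing small divisors, s = -2 works: p(-2) = -8 + 40 + (-62) + 30 = 0, so (s + 2) is a factor.
Dividing, p(s) = (s + 2)(s^2 + 8s + 15).
Factor s^2 + 8s + 15: two numbers with sum -8 and product 15 are -3 and -5, so s^2 + 8s + 15 = (s + 3)(s + 5).
Hence p(s) = (s + 2) (s + 3) (s + 5), with roots -5, -3, -2.
The eigenvalues -5, -3, -2 are distinct and real, so A is diagonalisable and x(t) = e^{At} x(0) = V diag(e^{λ_i t}) V^{-1} x(0), where the columns of V are the eigenvectors.
λ = -5: A - (-5)I = [[6, 4, -2], [-3, 0, 3], [3, 2, -1]]. v must be orthogonal to every row; (row 1) × (row 2) = [12, -12, 12], so take v_1 = [-1, 1, -1]^T.
λ = -3: A - (-3)I = [[4, 4, -2], [-3, -2, 3], [3, 2, -3]]. v must be orthogonal to every row; (row 1) × (row 2) = [8, -6, 4], so take v_2 = [-4, 3, -2]^T.
λ = -2: A - (-2)I = [[3, 4, -2], [-3, -3, 3], [3, 2, -4]]. v must be orthogonal to every row; (row 1) × (row 2) = [6, -3, 3], so take v_3 = [2, -1, 1]^T.
V = [v_1 v_2 v_3] = [[-1, -4, 2], [1, 3, -1], [-1, -2, 1]] has det V = 1, so V^{-1} = adj(V)/det V = [[1, 0, -2], [0, 1, 1], [1, 2, 1]].
Modal coordinates z(0) = V^{-1} x(0): 1·0 + 0·(-1) + (-2)·2 = -4; 0·0 + 1·(-1) + 1·2 = 1; 1·0 + 2·(-1) + 1·2 = 0; so z(0) = [-4, 1, 0]^T.
x_2(t) = Σ_i (v_i)_2 · z_i(0) · e^{λ_i t} (row 2 of V times the modal terms).
x_2(1.0) = 1·(-4)·e^{-5·1.0} + 3·1·e^{-3·1.0} + (-1)·0·e^{-2·1.0} = (-4)·0.006738 + 3·0.049787 + 0·0.135335 = 0.1224.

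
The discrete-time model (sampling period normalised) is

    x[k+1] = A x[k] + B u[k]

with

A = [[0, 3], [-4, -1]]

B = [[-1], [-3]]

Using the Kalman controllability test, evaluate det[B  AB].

AB = [[-9], [7]]
Controllability matrix C = [B  AB] = [[-1, -9], [-3, 7]]
det(C) = (-1)·7 - (-9)·(-3) = -7 - 27 = -34
Since det(C) ≠ 0, rank(C) = 2 and the system is completely controllable.

-34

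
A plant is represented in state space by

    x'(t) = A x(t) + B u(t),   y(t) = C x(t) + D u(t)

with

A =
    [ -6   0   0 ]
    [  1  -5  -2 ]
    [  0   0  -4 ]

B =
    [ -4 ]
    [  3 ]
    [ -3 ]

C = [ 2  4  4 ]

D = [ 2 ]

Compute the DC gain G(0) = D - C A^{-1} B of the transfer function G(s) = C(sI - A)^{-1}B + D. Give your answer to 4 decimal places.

G(0) = C(-A)^{-1}B + D = -C A^{-1} B + D.
det A = -120, so A^{-1} = (1/-120)·adj(A) = [[-1/6, 0, 0], [-1/30, -1/5, 1/10], [0, 0, -1/4]]
A^{-1} B = [2/3, -23/30, 3/4]^T
C A^{-1} B = 19/15
G(0) = D - C A^{-1} B = 2 - (19/15) = 11/15 ≈ 0.7333

0.7333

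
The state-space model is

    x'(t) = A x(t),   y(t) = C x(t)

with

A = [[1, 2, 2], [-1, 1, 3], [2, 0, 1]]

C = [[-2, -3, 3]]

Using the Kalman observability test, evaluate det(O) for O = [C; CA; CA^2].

-894

CA = [[7, -7, -10]]
CA^2 = [[-6, 7, -17]]
Observability matrix O = [C; CA; CA^2] = [[-2, -3, 3], [7, -7, -10], [-6, 7, -17]]
Expanding along the first row, det(O) = (-2)·((-7)·(-17) - (-10)·7) - (-3)·(7·(-17) - (-10)·(-6)) + 3·(7·7 - (-7)·(-6)) = (-2)·189 - (-3)·(-179) + 3·7 = -894
Since det(O) ≠ 0, rank(O) = 3 and the system is completely observable.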